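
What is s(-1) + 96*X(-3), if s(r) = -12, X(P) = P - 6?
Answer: -876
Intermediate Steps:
X(P) = -6 + P
s(-1) + 96*X(-3) = -12 + 96*(-6 - 3) = -12 + 96*(-9) = -12 - 864 = -876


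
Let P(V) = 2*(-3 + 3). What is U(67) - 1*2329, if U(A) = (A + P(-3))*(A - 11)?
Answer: 1423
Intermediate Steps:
P(V) = 0 (P(V) = 2*0 = 0)
U(A) = A*(-11 + A) (U(A) = (A + 0)*(A - 11) = A*(-11 + A))
U(67) - 1*2329 = 67*(-11 + 67) - 1*2329 = 67*56 - 2329 = 3752 - 2329 = 1423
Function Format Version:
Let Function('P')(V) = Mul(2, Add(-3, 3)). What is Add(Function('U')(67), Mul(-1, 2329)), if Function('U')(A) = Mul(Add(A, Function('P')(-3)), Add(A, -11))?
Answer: 1423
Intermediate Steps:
Function('P')(V) = 0 (Function('P')(V) = Mul(2, 0) = 0)
Function('U')(A) = Mul(A, Add(-11, A)) (Function('U')(A) = Mul(Add(A, 0), Add(A, -11)) = Mul(A, Add(-11, A)))
Add(Function('U')(67), Mul(-1, 2329)) = Add(Mul(67, Add(-11, 67)), Mul(-1, 2329)) = Add(Mul(67, 56), -2329) = Add(3752, -2329) = 1423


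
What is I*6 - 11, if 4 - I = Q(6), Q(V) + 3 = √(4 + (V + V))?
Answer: 7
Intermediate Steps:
Q(V) = -3 + √(4 + 2*V) (Q(V) = -3 + √(4 + (V + V)) = -3 + √(4 + 2*V))
I = 3 (I = 4 - (-3 + √(4 + 2*6)) = 4 - (-3 + √(4 + 12)) = 4 - (-3 + √16) = 4 - (-3 + 4) = 4 - 1*1 = 4 - 1 = 3)
I*6 - 11 = 3*6 - 11 = 18 - 11 = 7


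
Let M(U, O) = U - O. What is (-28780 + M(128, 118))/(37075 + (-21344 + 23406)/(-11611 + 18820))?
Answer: -207402930/267275737 ≈ -0.77599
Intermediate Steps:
(-28780 + M(128, 118))/(37075 + (-21344 + 23406)/(-11611 + 18820)) = (-28780 + (128 - 1*118))/(37075 + (-21344 + 23406)/(-11611 + 18820)) = (-28780 + (128 - 118))/(37075 + 2062/7209) = (-28780 + 10)/(37075 + 2062*(1/7209)) = -28770/(37075 + 2062/7209) = -28770/267275737/7209 = -28770*7209/267275737 = -207402930/267275737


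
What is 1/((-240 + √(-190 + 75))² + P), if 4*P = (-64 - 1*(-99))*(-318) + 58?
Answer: I/(3*(160*√115 + 18239*I)) ≈ 1.8116e-5 + 1.7042e-6*I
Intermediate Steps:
P = -2768 (P = ((-64 - 1*(-99))*(-318) + 58)/4 = ((-64 + 99)*(-318) + 58)/4 = (35*(-318) + 58)/4 = (-11130 + 58)/4 = (¼)*(-11072) = -2768)
1/((-240 + √(-190 + 75))² + P) = 1/((-240 + √(-190 + 75))² - 2768) = 1/((-240 + √(-115))² - 2768) = 1/((-240 + I*√115)² - 2768) = 1/(-2768 + (-240 + I*√115)²)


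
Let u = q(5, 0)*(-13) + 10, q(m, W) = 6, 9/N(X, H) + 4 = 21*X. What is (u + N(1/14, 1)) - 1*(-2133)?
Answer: 10307/5 ≈ 2061.4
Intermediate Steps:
N(X, H) = 9/(-4 + 21*X)
u = -68 (u = 6*(-13) + 10 = -78 + 10 = -68)
(u + N(1/14, 1)) - 1*(-2133) = (-68 + 9/(-4 + 21/14)) - 1*(-2133) = (-68 + 9/(-4 + 21*(1/14))) + 2133 = (-68 + 9/(-4 + 3/2)) + 2133 = (-68 + 9/(-5/2)) + 2133 = (-68 + 9*(-2/5)) + 2133 = (-68 - 18/5) + 2133 = -358/5 + 2133 = 10307/5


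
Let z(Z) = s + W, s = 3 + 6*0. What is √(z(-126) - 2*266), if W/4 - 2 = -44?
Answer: I*√697 ≈ 26.401*I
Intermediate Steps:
W = -168 (W = 8 + 4*(-44) = 8 - 176 = -168)
s = 3 (s = 3 + 0 = 3)
z(Z) = -165 (z(Z) = 3 - 168 = -165)
√(z(-126) - 2*266) = √(-165 - 2*266) = √(-165 - 532) = √(-697) = I*√697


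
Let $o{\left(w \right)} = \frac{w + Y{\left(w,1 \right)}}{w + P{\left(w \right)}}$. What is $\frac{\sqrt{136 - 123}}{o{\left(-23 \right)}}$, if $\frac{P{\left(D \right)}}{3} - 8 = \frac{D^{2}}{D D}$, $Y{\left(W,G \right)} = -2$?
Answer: $- \frac{4 \sqrt{13}}{25} \approx -0.57689$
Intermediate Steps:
$P{\left(D \right)} = 27$ ($P{\left(D \right)} = 24 + 3 \frac{D^{2}}{D D} = 24 + 3 \frac{D^{2}}{D^{2}} = 24 + 3 \cdot 1 = 24 + 3 = 27$)
$o{\left(w \right)} = \frac{-2 + w}{27 + w}$ ($o{\left(w \right)} = \frac{w - 2}{w + 27} = \frac{-2 + w}{27 + w}$)
$\frac{\sqrt{136 - 123}}{o{\left(-23 \right)}} = \frac{\sqrt{136 - 123}}{\frac{1}{27 - 23} \left(-2 - 23\right)} = \frac{\sqrt{13}}{\frac{1}{4} \left(-25\right)} = \frac{\sqrt{13}}{- \frac{25}{4}} = \sqrt{13} \left(- \frac{4}{25}\right) = - \frac{4 \sqrt{13}}{25}$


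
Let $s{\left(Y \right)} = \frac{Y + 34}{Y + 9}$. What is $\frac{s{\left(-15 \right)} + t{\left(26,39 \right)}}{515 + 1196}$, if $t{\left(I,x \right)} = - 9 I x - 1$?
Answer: $- \frac{1889}{354} \approx -5.3362$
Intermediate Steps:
$s{\left(Y \right)} = \frac{34 + Y}{9 + Y}$
$t{\left(I,x \right)} = -1 - 9 I x$ ($t{\left(I,x \right)} = - 9 I x - 1 = -1 - 9 I x$)
$\frac{s{\left(-15 \right)} + t{\left(26,39 \right)}}{515 + 1196} = \frac{\frac{34 - 15}{9 - 15} - \left(1 + 234 \cdot 39\right)}{515 + 1196} = \frac{\frac{1}{-6} \cdot 19 - 9127}{1711} = \frac{\left(- \frac{1}{6}\right) 19 - 9127}{1711} = \frac{- \frac{19}{6} - 9127}{1711} = \frac{1}{1711} \left(- \frac{54781}{6}\right) = - \frac{1889}{354}$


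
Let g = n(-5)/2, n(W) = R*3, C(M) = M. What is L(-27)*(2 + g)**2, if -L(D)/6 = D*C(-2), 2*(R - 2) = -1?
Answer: -23409/4 ≈ -5852.3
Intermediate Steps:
R = 3/2 (R = 2 + (1/2)*(-1) = 2 - 1/2 = 3/2 ≈ 1.5000)
L(D) = 12*D (L(D) = -6*D*(-2) = -(-12)*D = 12*D)
n(W) = 9/2 (n(W) = (3/2)*3 = 9/2)
g = 9/4 (g = (9/2)/2 = (9/2)*(1/2) = 9/4 ≈ 2.2500)
L(-27)*(2 + g)**2 = (12*(-27))*(2 + 9/4)**2 = -324*(17/4)**2 = -324*289/16 = -23409/4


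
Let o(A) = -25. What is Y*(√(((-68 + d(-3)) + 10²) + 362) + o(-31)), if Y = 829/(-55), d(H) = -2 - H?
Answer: 4145/11 - 829*√395/55 ≈ 77.254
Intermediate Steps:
Y = -829/55 (Y = 829*(-1/55) = -829/55 ≈ -15.073)
Y*(√(((-68 + d(-3)) + 10²) + 362) + o(-31)) = -829*(√(((-68 + (-2 - 1*(-3))) + 10²) + 362) - 25)/55 = -829*(√(((-68 + (-2 + 3)) + 100) + 362) - 25)/55 = -829*(√(((-68 + 1) + 100) + 362) - 25)/55 = -829*(√((-67 + 100) + 362) - 25)/55 = -829*(√(33 + 362) - 25)/55 = -829*(√395 - 25)/55 = -829*(-25 + √395)/55 = 4145/11 - 829*√395/55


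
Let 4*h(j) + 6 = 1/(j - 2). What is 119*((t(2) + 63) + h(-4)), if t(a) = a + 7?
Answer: 201229/24 ≈ 8384.5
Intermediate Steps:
t(a) = 7 + a
h(j) = -3/2 + 1/(4*(-2 + j)) (h(j) = -3/2 + 1/(4*(j - 2)) = -3/2 + 1/(4*(-2 + j)))
119*((t(2) + 63) + h(-4)) = 119*(((7 + 2) + 63) + (13 - 6*(-4))/(4*(-2 - 4))) = 119*((9 + 63) + (1/4)*(13 + 24)/(-6)) = 119*(72 + (1/4)*(-1/6)*37) = 119*(72 - 37/24) = 119*(1691/24) = 201229/24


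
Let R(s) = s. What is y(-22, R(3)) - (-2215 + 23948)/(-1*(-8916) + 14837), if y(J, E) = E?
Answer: 49526/23753 ≈ 2.0850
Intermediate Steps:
y(-22, R(3)) - (-2215 + 23948)/(-1*(-8916) + 14837) = 3 - (-2215 + 23948)/(-1*(-8916) + 14837) = 3 - 21733/(8916 + 14837) = 3 - 21733/23753 = 49526/23753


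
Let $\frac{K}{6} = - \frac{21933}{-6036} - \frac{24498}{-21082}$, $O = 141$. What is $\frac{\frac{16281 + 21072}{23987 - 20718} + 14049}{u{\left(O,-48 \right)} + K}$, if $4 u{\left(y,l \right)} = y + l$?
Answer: $\frac{324939081043576}{1202293385279} \approx 270.27$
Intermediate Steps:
$u{\left(y,l \right)} = \frac{l}{4} + \frac{y}{4}$ ($u{\left(y,l \right)} = \frac{y + l}{4} = \frac{l + y}{4} = \frac{l}{4} + \frac{y}{4}$)
$K = \frac{305130717}{10604246}$ ($K = 6 \left(- \frac{21933}{-6036} - \frac{24498}{-21082}\right) = 6 \left(\left(-21933\right) \left(- \frac{1}{6036}\right) - - \frac{12249}{10541}\right) = 6 \left(\frac{7311}{2012} + \frac{12249}{10541}\right) = 6 \cdot \frac{101710239}{21208492} = \frac{305130717}{10604246} \approx 28.774$)
$\frac{\frac{16281 + 21072}{23987 - 20718} + 14049}{u{\left(O,-48 \right)} + K} = \frac{\frac{16281 + 21072}{23987 - 20718} + 14049}{\left(\frac{1}{4} \left(-48\right) + \frac{1}{4} \cdot 141\right) + \frac{305130717}{10604246}} = \frac{\frac{37353}{3269} + 14049}{\left(-12 + \frac{141}{4}\right) + \frac{305130717}{10604246}} = \frac{37353 \cdot \frac{1}{3269} + 14049}{\frac{93}{4} + \frac{305130717}{10604246}} = \frac{\frac{37353}{3269} + 14049}{\frac{1103358873}{21208492}} = \frac{45963534}{3269} \cdot \frac{21208492}{1103358873} = \frac{324939081043576}{1202293385279}$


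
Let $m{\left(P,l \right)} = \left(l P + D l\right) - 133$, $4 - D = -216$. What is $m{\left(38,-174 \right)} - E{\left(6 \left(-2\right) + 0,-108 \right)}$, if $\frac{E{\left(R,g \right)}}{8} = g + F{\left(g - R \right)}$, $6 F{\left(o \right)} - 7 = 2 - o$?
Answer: $-44301$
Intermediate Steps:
$D = 220$ ($D = 4 - -216 = 4 + 216 = 220$)
$m{\left(P,l \right)} = -133 + 220 l + P l$ ($m{\left(P,l \right)} = \left(l P + 220 l\right) - 133 = \left(P l + 220 l\right) - 133 = \left(220 l + P l\right) - 133 = -133 + 220 l + P l$)
$F{\left(o \right)} = \frac{3}{2} - \frac{o}{6}$ ($F{\left(o \right)} = \frac{7}{6} + \frac{2 - o}{6} = \frac{7}{6} - \left(- \frac{1}{3} + \frac{o}{6}\right) = \frac{3}{2} - \frac{o}{6}$)
$E{\left(R,g \right)} = 12 + \frac{4 R}{3} + \frac{20 g}{3}$ ($E{\left(R,g \right)} = 8 \left(g - \left(- \frac{3}{2} + \frac{g - R}{6}\right)\right) = 8 \left(g + \left(\frac{3}{2} + \left(- \frac{g}{6} + \frac{R}{6}\right)\right)\right) = 8 \left(g + \left(\frac{3}{2} - \frac{g}{6} + \frac{R}{6}\right)\right) = 8 \left(\frac{3}{2} + \frac{R}{6} + \frac{5 g}{6}\right) = 12 + \frac{4 R}{3} + \frac{20 g}{3}$)
$m{\left(38,-174 \right)} - E{\left(6 \left(-2\right) + 0,-108 \right)} = \left(-133 + 220 \left(-174\right) + 38 \left(-174\right)\right) - \left(12 + \frac{4 \left(6 \left(-2\right) + 0\right)}{3} + \frac{20}{3} \left(-108\right)\right) = \left(-133 - 38280 - 6612\right) - \left(12 + \frac{4 \left(-12 + 0\right)}{3} - 720\right) = -45025 - \left(12 + \frac{4}{3} \left(-12\right) - 720\right) = -45025 - \left(12 - 16 - 720\right) = -45025 - -724 = -45025 + 724 = -44301$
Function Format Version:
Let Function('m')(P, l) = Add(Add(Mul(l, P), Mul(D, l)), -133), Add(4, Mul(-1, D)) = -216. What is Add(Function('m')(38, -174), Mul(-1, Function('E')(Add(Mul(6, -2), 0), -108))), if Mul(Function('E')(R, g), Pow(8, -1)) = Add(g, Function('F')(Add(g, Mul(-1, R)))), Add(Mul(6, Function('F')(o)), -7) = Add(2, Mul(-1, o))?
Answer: -44301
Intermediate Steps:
D = 220 (D = Add(4, Mul(-1, -216)) = Add(4, 216) = 220)
Function('m')(P, l) = Add(-133, Mul(220, l), Mul(P, l)) (Function('m')(P, l) = Add(Add(Mul(l, P), Mul(220, l)), -133) = Add(Add(Mul(P, l), Mul(220, l)), -133) = Add(Add(Mul(220, l), Mul(P, l)), -133) = Add(-133, Mul(220, l), Mul(P, l)))
Function('F')(o) = Add(Rational(3, 2), Mul(Rational(-1, 6), o)) (Function('F')(o) = Add(Rational(7, 6), Mul(Rational(1, 6), Add(2, Mul(-1, o)))) = Add(Rational(7, 6), Add(Rational(1, 3), Mul(Rational(-1, 6), o))) = Add(Rational(3, 2), Mul(Rational(-1, 6), o)))
Function('E')(R, g) = Add(12, Mul(Rational(4, 3), R), Mul(Rational(20, 3), g)) (Function('E')(R, g) = Mul(8, Add(g, Add(Rational(3, 2), Mul(Rational(-1, 6), Add(g, Mul(-1, R)))))) = Mul(8, Add(g, Add(Rational(3, 2), Add(Mul(Rational(-1, 6), g), Mul(Rational(1, 6), R))))) = Mul(8, Add(g, Add(Rational(3, 2), Mul(Rational(-1, 6), g), Mul(Rational(1, 6), R)))) = Mul(8, Add(Rational(3, 2), Mul(Rational(1, 6), R), Mul(Rational(5, 6), g))) = Add(12, Mul(Rational(4, 3), R), Mul(Rational(20, 3), g)))
Add(Function('m')(38, -174), Mul(-1, Function('E')(Add(Mul(6, -2), 0), -108))) = Add(Add(-133, Mul(220, -174), Mul(38, -174)), Mul(-1, Add(12, Mul(Rational(4, 3), Add(Mul(6, -2), 0)), Mul(Rational(20, 3), -108)))) = Add(Add(-133, -38280, -6612), Mul(-1, Add(12, Mul(Rational(4, 3), Add(-12, 0)), -720))) = Add(-45025, Mul(-1, Add(12, Mul(Rational(4, 3), -12), -720))) = Add(-45025, Mul(-1, Add(12, -16, -720))) = Add(-45025, Mul(-1, -724)) = Add(-45025, 724) = -44301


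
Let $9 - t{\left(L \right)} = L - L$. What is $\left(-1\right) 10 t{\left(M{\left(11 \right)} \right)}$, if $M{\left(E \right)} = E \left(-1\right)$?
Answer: $-90$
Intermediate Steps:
$M{\left(E \right)} = - E$
$t{\left(L \right)} = 9$ ($t{\left(L \right)} = 9 - \left(L - L\right) = 9 - 0 = 9 + 0 = 9$)
$\left(-1\right) 10 t{\left(M{\left(11 \right)} \right)} = \left(-1\right) 10 \cdot 9 = \left(-10\right) 9 = -90$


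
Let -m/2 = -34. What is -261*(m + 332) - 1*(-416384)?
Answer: 311984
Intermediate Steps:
m = 68 (m = -2*(-34) = 68)
-261*(m + 332) - 1*(-416384) = -261*(68 + 332) - 1*(-416384) = -261*400 + 416384 = -104400 + 416384 = 311984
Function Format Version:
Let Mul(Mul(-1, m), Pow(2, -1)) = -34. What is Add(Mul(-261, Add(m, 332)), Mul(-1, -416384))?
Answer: 311984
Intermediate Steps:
m = 68 (m = Mul(-2, -34) = 68)
Add(Mul(-261, Add(m, 332)), Mul(-1, -416384)) = Add(Mul(-261, Add(68, 332)), Mul(-1, -416384)) = Add(Mul(-261, 400), 416384) = Add(-104400, 416384) = 311984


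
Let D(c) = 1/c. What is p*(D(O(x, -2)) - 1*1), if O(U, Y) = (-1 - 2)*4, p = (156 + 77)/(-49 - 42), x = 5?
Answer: 233/84 ≈ 2.7738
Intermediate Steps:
p = -233/91 (p = 233/(-91) = 233*(-1/91) = -233/91 ≈ -2.5604)
O(U, Y) = -12 (O(U, Y) = -3*4 = -12)
p*(D(O(x, -2)) - 1*1) = -233*(1/(-12) - 1*1)/91 = -233*(-1/12 - 1)/91 = -233/91*(-13/12) = 233/84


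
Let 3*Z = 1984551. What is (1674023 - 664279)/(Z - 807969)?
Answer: -252436/36613 ≈ -6.8947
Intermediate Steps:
Z = 661517 (Z = (⅓)*1984551 = 661517)
(1674023 - 664279)/(Z - 807969) = (1674023 - 664279)/(661517 - 807969) = 1009744/(-146452) = 1009744*(-1/146452) = -252436/36613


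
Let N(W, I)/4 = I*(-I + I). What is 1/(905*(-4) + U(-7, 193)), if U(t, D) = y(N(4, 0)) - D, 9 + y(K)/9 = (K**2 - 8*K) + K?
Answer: -1/3894 ≈ -0.00025681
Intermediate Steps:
N(W, I) = 0 (N(W, I) = 4*(I*(-I + I)) = 4*(I*0) = 4*0 = 0)
y(K) = -81 - 63*K + 9*K**2 (y(K) = -81 + 9*((K**2 - 8*K) + K) = -81 + 9*(K**2 - 7*K) = -81 + (-63*K + 9*K**2) = -81 - 63*K + 9*K**2)
U(t, D) = -81 - D (U(t, D) = (-81 - 63*0 + 9*0**2) - D = (-81 + 0 + 9*0) - D = (-81 + 0 + 0) - D = -81 - D)
1/(905*(-4) + U(-7, 193)) = 1/(905*(-4) + (-81 - 1*193)) = 1/(-3620 + (-81 - 193)) = 1/(-3620 - 274) = 1/(-3894) = -1/3894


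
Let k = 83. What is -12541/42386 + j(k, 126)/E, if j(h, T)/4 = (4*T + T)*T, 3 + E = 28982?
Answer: 13094977081/1228303894 ≈ 10.661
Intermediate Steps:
E = 28979 (E = -3 + 28982 = 28979)
j(h, T) = 20*T² (j(h, T) = 4*((4*T + T)*T) = 4*((5*T)*T) = 4*(5*T²) = 20*T²)
-12541/42386 + j(k, 126)/E = -12541/42386 + (20*126²)/28979 = -12541*1/42386 + (20*15876)*(1/28979) = -12541/42386 + 317520*(1/28979) = -12541/42386 + 317520/28979 = 13094977081/1228303894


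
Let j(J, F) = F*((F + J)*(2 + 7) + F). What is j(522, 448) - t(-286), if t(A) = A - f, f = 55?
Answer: 4112085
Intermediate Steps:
j(J, F) = F*(9*J + 10*F) (j(J, F) = F*((F + J)*9 + F) = F*((9*F + 9*J) + F) = F*(9*J + 10*F))
t(A) = -55 + A (t(A) = A - 1*55 = A - 55 = -55 + A)
j(522, 448) - t(-286) = 448*(9*522 + 10*448) - (-55 - 286) = 448*(4698 + 4480) - 1*(-341) = 448*9178 + 341 = 4111744 + 341 = 4112085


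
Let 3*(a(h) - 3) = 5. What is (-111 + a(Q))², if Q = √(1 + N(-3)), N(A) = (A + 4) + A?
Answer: 101761/9 ≈ 11307.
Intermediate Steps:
N(A) = 4 + 2*A (N(A) = (4 + A) + A = 4 + 2*A)
Q = I (Q = √(1 + (4 + 2*(-3))) = √(1 + (4 - 6)) = √(1 - 2) = √(-1) = I ≈ 1.0*I)
a(h) = 14/3 (a(h) = 3 + (⅓)*5 = 3 + 5/3 = 14/3)
(-111 + a(Q))² = (-111 + 14/3)² = (-319/3)² = 101761/9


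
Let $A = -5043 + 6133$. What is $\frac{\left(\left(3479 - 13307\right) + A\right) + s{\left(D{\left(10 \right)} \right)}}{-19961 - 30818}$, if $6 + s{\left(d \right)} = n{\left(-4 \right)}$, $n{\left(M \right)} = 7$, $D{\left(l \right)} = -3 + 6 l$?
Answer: $\frac{8737}{50779} \approx 0.17206$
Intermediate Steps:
$s{\left(d \right)} = 1$ ($s{\left(d \right)} = -6 + 7 = 1$)
$A = 1090$
$\frac{\left(\left(3479 - 13307\right) + A\right) + s{\left(D{\left(10 \right)} \right)}}{-19961 - 30818} = \frac{\left(\left(3479 - 13307\right) + 1090\right) + 1}{-19961 - 30818} = \frac{\left(-9828 + 1090\right) + 1}{-50779} = \left(-8738 + 1\right) \left(- \frac{1}{50779}\right) = \left(-8737\right) \left(- \frac{1}{50779}\right) = \frac{8737}{50779}$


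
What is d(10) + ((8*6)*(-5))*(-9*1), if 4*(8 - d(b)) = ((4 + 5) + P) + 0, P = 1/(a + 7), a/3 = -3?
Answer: 17327/8 ≈ 2165.9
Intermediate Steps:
a = -9 (a = 3*(-3) = -9)
P = -½ (P = 1/(-9 + 7) = 1/(-2) = -½ ≈ -0.50000)
d(b) = 47/8 (d(b) = 8 - (((4 + 5) - ½) + 0)/4 = 8 - ((9 - ½) + 0)/4 = 8 - (17/2 + 0)/4 = 8 - ¼*17/2 = 8 - 17/8 = 47/8)
d(10) + ((8*6)*(-5))*(-9*1) = 47/8 + ((8*6)*(-5))*(-9*1) = 47/8 + (48*(-5))*(-9) = 47/8 - 240*(-9) = 47/8 + 2160 = 17327/8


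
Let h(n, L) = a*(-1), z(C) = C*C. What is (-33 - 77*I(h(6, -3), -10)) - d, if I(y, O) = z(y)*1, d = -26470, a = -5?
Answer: 24512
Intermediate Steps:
z(C) = C²
h(n, L) = 5 (h(n, L) = -5*(-1) = 5)
I(y, O) = y² (I(y, O) = y²*1 = y²)
(-33 - 77*I(h(6, -3), -10)) - d = (-33 - 77*5²) - 1*(-26470) = (-33 - 77*25) + 26470 = (-33 - 1925) + 26470 = -1958 + 26470 = 24512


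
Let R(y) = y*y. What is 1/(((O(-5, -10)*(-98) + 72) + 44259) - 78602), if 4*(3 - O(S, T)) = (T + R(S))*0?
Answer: -1/34565 ≈ -2.8931e-5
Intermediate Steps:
R(y) = y²
O(S, T) = 3 (O(S, T) = 3 - (T + S²)*0/4 = 3 - ¼*0 = 3 + 0 = 3)
1/(((O(-5, -10)*(-98) + 72) + 44259) - 78602) = 1/(((3*(-98) + 72) + 44259) - 78602) = 1/(((-294 + 72) + 44259) - 78602) = 1/((-222 + 44259) - 78602) = 1/(44037 - 78602) = 1/(-34565) = -1/34565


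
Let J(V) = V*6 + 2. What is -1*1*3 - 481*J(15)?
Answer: -44255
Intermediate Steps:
J(V) = 2 + 6*V (J(V) = 6*V + 2 = 2 + 6*V)
-1*1*3 - 481*J(15) = -1*1*3 - 481*(2 + 6*15) = -1*3 - 481*(2 + 90) = -3 - 481*92 = -3 - 44252 = -44255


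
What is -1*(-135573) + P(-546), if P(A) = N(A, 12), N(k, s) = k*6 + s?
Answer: 132309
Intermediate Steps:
N(k, s) = s + 6*k (N(k, s) = 6*k + s = s + 6*k)
P(A) = 12 + 6*A
-1*(-135573) + P(-546) = -1*(-135573) + (12 + 6*(-546)) = 135573 + (12 - 3276) = 135573 - 3264 = 132309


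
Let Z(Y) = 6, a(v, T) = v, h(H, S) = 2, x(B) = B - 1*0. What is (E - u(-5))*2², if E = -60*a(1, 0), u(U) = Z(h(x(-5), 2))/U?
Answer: -1176/5 ≈ -235.20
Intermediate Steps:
x(B) = B (x(B) = B + 0 = B)
u(U) = 6/U
E = -60 (E = -60*1 = -60)
(E - u(-5))*2² = (-60 - 6/(-5))*2² = (-60 - 6*(-1)/5)*4 = (-60 - 1*(-6/5))*4 = (-60 + 6/5)*4 = -294/5*4 = -1176/5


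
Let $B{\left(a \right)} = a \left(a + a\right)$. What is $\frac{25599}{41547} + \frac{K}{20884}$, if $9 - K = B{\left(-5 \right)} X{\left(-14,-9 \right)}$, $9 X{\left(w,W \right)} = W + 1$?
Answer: $\frac{1610489917}{2603002644} \approx 0.6187$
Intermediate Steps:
$X{\left(w,W \right)} = \frac{1}{9} + \frac{W}{9}$ ($X{\left(w,W \right)} = \frac{W + 1}{9} = \frac{1 + W}{9} = \frac{1}{9} + \frac{W}{9}$)
$B{\left(a \right)} = 2 a^{2}$ ($B{\left(a \right)} = a 2 a = 2 a^{2}$)
$K = \frac{481}{9}$ ($K = 9 - 2 \left(-5\right)^{2} \left(\frac{1}{9} + \frac{1}{9} \left(-9\right)\right) = 9 - 2 \cdot 25 \left(\frac{1}{9} - 1\right) = 9 - 50 \left(- \frac{8}{9}\right) = 9 - - \frac{400}{9} = 9 + \frac{400}{9} = \frac{481}{9} \approx 53.444$)
$\frac{25599}{41547} + \frac{K}{20884} = \frac{25599}{41547} + \frac{481}{9 \cdot 20884} = 25599 \cdot \frac{1}{41547} + \frac{481}{9} \cdot \frac{1}{20884} = \frac{8533}{13849} + \frac{481}{187956} = \frac{1610489917}{2603002644}$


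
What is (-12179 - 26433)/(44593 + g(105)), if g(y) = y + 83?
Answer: -38612/44781 ≈ -0.86224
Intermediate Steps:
g(y) = 83 + y
(-12179 - 26433)/(44593 + g(105)) = (-12179 - 26433)/(44593 + (83 + 105)) = -38612/(44593 + 188) = -38612/44781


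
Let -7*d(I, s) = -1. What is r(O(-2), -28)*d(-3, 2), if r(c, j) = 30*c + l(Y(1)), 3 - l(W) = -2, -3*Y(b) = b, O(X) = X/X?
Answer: 5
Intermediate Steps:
d(I, s) = 1/7 (d(I, s) = -1/7*(-1) = 1/7)
O(X) = 1
Y(b) = -b/3
l(W) = 5 (l(W) = 3 - 1*(-2) = 3 + 2 = 5)
r(c, j) = 5 + 30*c (r(c, j) = 30*c + 5 = 5 + 30*c)
r(O(-2), -28)*d(-3, 2) = (5 + 30*1)*(1/7) = (5 + 30)*(1/7) = 35*(1/7) = 5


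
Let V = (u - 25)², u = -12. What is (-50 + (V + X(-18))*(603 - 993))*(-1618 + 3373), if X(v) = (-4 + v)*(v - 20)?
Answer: -1509300000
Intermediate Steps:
X(v) = (-20 + v)*(-4 + v) (X(v) = (-4 + v)*(-20 + v) = (-20 + v)*(-4 + v))
V = 1369 (V = (-12 - 25)² = (-37)² = 1369)
(-50 + (V + X(-18))*(603 - 993))*(-1618 + 3373) = (-50 + (1369 + (80 + (-18)² - 24*(-18)))*(603 - 993))*(-1618 + 3373) = (-50 + (1369 + (80 + 324 + 432))*(-390))*1755 = (-50 + (1369 + 836)*(-390))*1755 = (-50 + 2205*(-390))*1755 = (-50 - 859950)*1755 = -860000*1755 = -1509300000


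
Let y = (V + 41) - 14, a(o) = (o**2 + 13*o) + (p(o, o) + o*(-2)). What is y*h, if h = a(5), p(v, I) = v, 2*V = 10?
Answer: 2720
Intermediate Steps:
V = 5 (V = (1/2)*10 = 5)
a(o) = o**2 + 12*o (a(o) = (o**2 + 13*o) + (o + o*(-2)) = (o**2 + 13*o) + (o - 2*o) = (o**2 + 13*o) - o = o**2 + 12*o)
h = 85 (h = 5*(12 + 5) = 5*17 = 85)
y = 32 (y = (5 + 41) - 14 = 46 - 14 = 32)
y*h = 32*85 = 2720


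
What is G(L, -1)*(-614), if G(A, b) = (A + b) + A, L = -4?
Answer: 5526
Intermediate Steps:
G(A, b) = b + 2*A
G(L, -1)*(-614) = (-1 + 2*(-4))*(-614) = (-1 - 8)*(-614) = -9*(-614) = 5526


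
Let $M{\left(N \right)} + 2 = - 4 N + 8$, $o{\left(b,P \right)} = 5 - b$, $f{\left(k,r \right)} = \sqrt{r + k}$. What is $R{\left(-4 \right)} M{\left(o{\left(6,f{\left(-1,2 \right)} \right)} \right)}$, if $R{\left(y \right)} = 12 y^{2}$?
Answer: $1920$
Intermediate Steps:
$f{\left(k,r \right)} = \sqrt{k + r}$
$M{\left(N \right)} = 6 - 4 N$ ($M{\left(N \right)} = -2 - \left(-8 + 4 N\right) = 6 - 4 N$)
$R{\left(-4 \right)} M{\left(o{\left(6,f{\left(-1,2 \right)} \right)} \right)} = 12 \left(-4\right)^{2} \left(6 - 4 \left(5 - 6\right)\right) = 12 \cdot 16 \left(6 - 4 \left(5 - 6\right)\right) = 192 \left(6 - -4\right) = 192 \left(6 + 4\right) = 192 \cdot 10 = 1920$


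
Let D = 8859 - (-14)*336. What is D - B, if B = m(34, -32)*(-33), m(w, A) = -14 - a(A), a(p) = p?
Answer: 14157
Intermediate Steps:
m(w, A) = -14 - A
D = 13563 (D = 8859 - 1*(-4704) = 8859 + 4704 = 13563)
B = -594 (B = (-14 - 1*(-32))*(-33) = (-14 + 32)*(-33) = 18*(-33) = -594)
D - B = 13563 - 1*(-594) = 13563 + 594 = 14157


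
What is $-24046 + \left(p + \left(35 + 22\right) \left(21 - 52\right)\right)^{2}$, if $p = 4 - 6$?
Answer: $3105315$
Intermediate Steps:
$p = -2$ ($p = 4 - 6 = -2$)
$-24046 + \left(p + \left(35 + 22\right) \left(21 - 52\right)\right)^{2} = -24046 + \left(-2 + \left(35 + 22\right) \left(21 - 52\right)\right)^{2} = -24046 + \left(-2 + 57 \left(-31\right)\right)^{2} = -24046 + \left(-2 - 1767\right)^{2} = -24046 + \left(-1769\right)^{2} = -24046 + 3129361 = 3105315$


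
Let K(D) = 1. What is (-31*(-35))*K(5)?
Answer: 1085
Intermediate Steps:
(-31*(-35))*K(5) = -31*(-35)*1 = 1085*1 = 1085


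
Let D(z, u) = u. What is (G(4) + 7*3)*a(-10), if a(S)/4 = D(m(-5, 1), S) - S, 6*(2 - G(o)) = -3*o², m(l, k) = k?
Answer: 0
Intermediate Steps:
G(o) = 2 + o²/2 (G(o) = 2 - (-1)*o²/2 = 2 + o²/2)
a(S) = 0 (a(S) = 4*(S - S) = 4*0 = 0)
(G(4) + 7*3)*a(-10) = ((2 + (½)*4²) + 7*3)*0 = ((2 + (½)*16) + 21)*0 = ((2 + 8) + 21)*0 = (10 + 21)*0 = 31*0 = 0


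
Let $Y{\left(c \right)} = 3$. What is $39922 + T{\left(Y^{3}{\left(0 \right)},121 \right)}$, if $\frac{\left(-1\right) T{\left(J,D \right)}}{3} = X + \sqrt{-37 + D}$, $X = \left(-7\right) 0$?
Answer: $39922 - 6 \sqrt{21} \approx 39895.0$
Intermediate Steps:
$X = 0$
$T{\left(J,D \right)} = - 3 \sqrt{-37 + D}$ ($T{\left(J,D \right)} = - 3 \left(0 + \sqrt{-37 + D}\right) = - 3 \sqrt{-37 + D}$)
$39922 + T{\left(Y^{3}{\left(0 \right)},121 \right)} = 39922 - 3 \sqrt{-37 + 121} = 39922 - 3 \sqrt{84} = 39922 - 3 \cdot 2 \sqrt{21} = 39922 - 6 \sqrt{21}$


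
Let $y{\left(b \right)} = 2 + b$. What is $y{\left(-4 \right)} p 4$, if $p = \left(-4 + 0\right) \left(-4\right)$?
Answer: $-128$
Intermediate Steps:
$p = 16$ ($p = \left(-4\right) \left(-4\right) = 16$)
$y{\left(-4 \right)} p 4 = \left(2 - 4\right) 16 \cdot 4 = \left(-2\right) 16 \cdot 4 = \left(-32\right) 4 = -128$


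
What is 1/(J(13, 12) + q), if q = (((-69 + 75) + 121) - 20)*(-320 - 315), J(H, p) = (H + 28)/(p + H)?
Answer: -25/1698584 ≈ -1.4718e-5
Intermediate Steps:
J(H, p) = (28 + H)/(H + p)
q = -67945 (q = ((6 + 121) - 20)*(-635) = (127 - 20)*(-635) = 107*(-635) = -67945)
1/(J(13, 12) + q) = 1/((28 + 13)/(13 + 12) - 67945) = 1/(41/25 - 67945) = 1/(-1698584/25) = -25/1698584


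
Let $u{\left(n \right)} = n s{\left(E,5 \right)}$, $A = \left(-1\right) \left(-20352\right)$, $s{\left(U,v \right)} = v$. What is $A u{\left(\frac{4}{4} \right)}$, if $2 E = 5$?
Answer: $101760$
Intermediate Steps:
$E = \frac{5}{2}$ ($E = \frac{1}{2} \cdot 5 = \frac{5}{2} \approx 2.5$)
$A = 20352$
$u{\left(n \right)} = 5 n$ ($u{\left(n \right)} = n 5 = 5 n$)
$A u{\left(\frac{4}{4} \right)} = 20352 \cdot 5 \cdot \frac{4}{4} = 20352 \cdot 5 \cdot 4 \cdot \frac{1}{4} = 20352 \cdot 5 \cdot 1 = 20352 \cdot 5 = 101760$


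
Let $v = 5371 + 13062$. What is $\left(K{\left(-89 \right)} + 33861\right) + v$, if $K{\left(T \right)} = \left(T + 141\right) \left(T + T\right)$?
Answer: $43038$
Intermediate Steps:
$v = 18433$
$K{\left(T \right)} = 2 T \left(141 + T\right)$ ($K{\left(T \right)} = \left(141 + T\right) 2 T = 2 T \left(141 + T\right)$)
$\left(K{\left(-89 \right)} + 33861\right) + v = \left(2 \left(-89\right) \left(141 - 89\right) + 33861\right) + 18433 = \left(2 \left(-89\right) 52 + 33861\right) + 18433 = \left(-9256 + 33861\right) + 18433 = 24605 + 18433 = 43038$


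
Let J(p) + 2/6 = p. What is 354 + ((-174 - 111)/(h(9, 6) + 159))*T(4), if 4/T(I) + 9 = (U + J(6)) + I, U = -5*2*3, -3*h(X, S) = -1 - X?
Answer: 3795321/10714 ≈ 354.24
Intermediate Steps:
J(p) = -1/3 + p
h(X, S) = 1/3 + X/3 (h(X, S) = -(-1 - X)/3 = 1/3 + X/3)
U = -30 (U = -10*3 = -30)
T(I) = 4/(-100/3 + I) (T(I) = 4/(-9 + ((-30 + (-1/3 + 6)) + I)) = 4/(-9 + ((-30 + 17/3) + I)) = 4/(-9 + (-73/3 + I)) = 4/(-100/3 + I))
354 + ((-174 - 111)/(h(9, 6) + 159))*T(4) = 354 + ((-174 - 111)/((1/3 + (1/3)*9) + 159))*(12/(-100 + 3*4)) = 354 + (-285/((1/3 + 3) + 159))*(12/(-100 + 12)) = 354 + (-285/(10/3 + 159))*(12/(-88)) = 354 + (-285/487/3)*(12*(-1/88)) = 354 - 285*3/487*(-3/22) = 354 - 855/487*(-3/22) = 354 + 2565/10714 = 3795321/10714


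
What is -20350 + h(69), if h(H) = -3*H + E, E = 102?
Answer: -20455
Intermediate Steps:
h(H) = 102 - 3*H (h(H) = -3*H + 102 = 102 - 3*H)
-20350 + h(69) = -20350 + (102 - 3*69) = -20350 + (102 - 207) = -20350 - 105 = -20455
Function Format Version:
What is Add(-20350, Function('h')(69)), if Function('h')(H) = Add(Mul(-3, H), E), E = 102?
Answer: -20455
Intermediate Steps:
Function('h')(H) = Add(102, Mul(-3, H)) (Function('h')(H) = Add(Mul(-3, H), 102) = Add(102, Mul(-3, H)))
Add(-20350, Function('h')(69)) = Add(-20350, Add(102, Mul(-3, 69))) = Add(-20350, Add(102, -207)) = Add(-20350, -105) = -20455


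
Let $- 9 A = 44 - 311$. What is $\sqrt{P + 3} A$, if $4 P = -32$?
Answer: $\frac{89 i \sqrt{5}}{3} \approx 66.337 i$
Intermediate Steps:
$P = -8$ ($P = \frac{1}{4} \left(-32\right) = -8$)
$A = \frac{89}{3}$ ($A = - \frac{44 - 311}{9} = \left(- \frac{1}{9}\right) \left(-267\right) = \frac{89}{3} \approx 29.667$)
$\sqrt{P + 3} A = \sqrt{-8 + 3} \cdot \frac{89}{3} = \sqrt{-5} \cdot \frac{89}{3} = i \sqrt{5} \cdot \frac{89}{3} = \frac{89 i \sqrt{5}}{3}$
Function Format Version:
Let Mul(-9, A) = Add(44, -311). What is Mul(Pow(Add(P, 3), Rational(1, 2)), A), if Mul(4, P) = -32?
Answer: Mul(Rational(89, 3), I, Pow(5, Rational(1, 2))) ≈ Mul(66.337, I)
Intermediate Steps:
P = -8 (P = Mul(Rational(1, 4), -32) = -8)
A = Rational(89, 3) (A = Mul(Rational(-1, 9), Add(44, -311)) = Mul(Rational(-1, 9), -267) = Rational(89, 3) ≈ 29.667)
Mul(Pow(Add(P, 3), Rational(1, 2)), A) = Mul(Pow(Add(-8, 3), Rational(1, 2)), Rational(89, 3)) = Mul(Pow(-5, Rational(1, 2)), Rational(89, 3)) = Mul(Mul(I, Pow(5, Rational(1, 2))), Rational(89, 3)) = Mul(Rational(89, 3), I, Pow(5, Rational(1, 2)))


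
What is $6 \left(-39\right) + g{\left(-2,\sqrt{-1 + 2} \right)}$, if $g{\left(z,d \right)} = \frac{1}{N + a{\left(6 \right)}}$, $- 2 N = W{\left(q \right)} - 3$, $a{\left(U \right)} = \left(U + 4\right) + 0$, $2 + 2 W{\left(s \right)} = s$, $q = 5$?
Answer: $- \frac{10058}{43} \approx -233.91$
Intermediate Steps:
$W{\left(s \right)} = -1 + \frac{s}{2}$
$a{\left(U \right)} = 4 + U$ ($a{\left(U \right)} = \left(4 + U\right) + 0 = 4 + U$)
$N = \frac{3}{4}$ ($N = - \frac{\left(-1 + \frac{1}{2} \cdot 5\right) - 3}{2} = - \frac{\left(-1 + \frac{5}{2}\right) - 3}{2} = - \frac{\frac{3}{2} - 3}{2} = \left(- \frac{1}{2}\right) \left(- \frac{3}{2}\right) = \frac{3}{4} \approx 0.75$)
$g{\left(z,d \right)} = \frac{4}{43}$ ($g{\left(z,d \right)} = \frac{1}{\frac{3}{4} + \left(4 + 6\right)} = \frac{1}{\frac{3}{4} + 10} = \frac{1}{\frac{43}{4}} = \frac{4}{43}$)
$6 \left(-39\right) + g{\left(-2,\sqrt{-1 + 2} \right)} = 6 \left(-39\right) + \frac{4}{43} = -234 + \frac{4}{43} = - \frac{10058}{43}$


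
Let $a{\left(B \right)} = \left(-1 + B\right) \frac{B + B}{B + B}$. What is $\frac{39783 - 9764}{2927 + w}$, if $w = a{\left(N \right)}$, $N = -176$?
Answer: $\frac{2729}{250} \approx 10.916$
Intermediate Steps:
$a{\left(B \right)} = -1 + B$ ($a{\left(B \right)} = \left(-1 + B\right) \frac{2 B}{2 B} = \left(-1 + B\right) 2 B \frac{1}{2 B} = \left(-1 + B\right) 1 = -1 + B$)
$w = -177$ ($w = -1 - 176 = -177$)
$\frac{39783 - 9764}{2927 + w} = \frac{39783 - 9764}{2927 - 177} = \frac{30019}{2750} = 30019 \cdot \frac{1}{2750} = \frac{2729}{250}$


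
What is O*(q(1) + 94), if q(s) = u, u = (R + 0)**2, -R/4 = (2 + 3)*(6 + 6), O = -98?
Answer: -5654012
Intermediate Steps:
R = -240 (R = -4*(2 + 3)*(6 + 6) = -20*12 = -4*60 = -240)
u = 57600 (u = (-240 + 0)**2 = (-240)**2 = 57600)
q(s) = 57600
O*(q(1) + 94) = -98*(57600 + 94) = -98*57694 = -5654012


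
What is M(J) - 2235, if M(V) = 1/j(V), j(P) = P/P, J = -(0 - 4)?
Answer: -2234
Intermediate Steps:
J = 4 (J = -1*(-4) = 4)
j(P) = 1
M(V) = 1 (M(V) = 1/1 = 1)
M(J) - 2235 = 1 - 2235 = -2234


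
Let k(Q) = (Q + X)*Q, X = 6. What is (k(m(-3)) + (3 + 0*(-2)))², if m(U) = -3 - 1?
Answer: 25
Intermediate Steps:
m(U) = -4
k(Q) = Q*(6 + Q) (k(Q) = (Q + 6)*Q = (6 + Q)*Q = Q*(6 + Q))
(k(m(-3)) + (3 + 0*(-2)))² = (-4*(6 - 4) + (3 + 0*(-2)))² = (-4*2 + (3 + 0))² = (-8 + 3)² = (-5)² = 25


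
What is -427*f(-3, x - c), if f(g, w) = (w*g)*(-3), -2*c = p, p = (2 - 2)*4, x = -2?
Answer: 7686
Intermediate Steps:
p = 0 (p = 0*4 = 0)
c = 0 (c = -½*0 = 0)
f(g, w) = -3*g*w (f(g, w) = (g*w)*(-3) = -3*g*w)
-427*f(-3, x - c) = -(-1281)*(-3)*(-2 - 1*0) = -(-1281)*(-3)*(-2 + 0) = -(-1281)*(-3)*(-2) = -427*(-18) = 7686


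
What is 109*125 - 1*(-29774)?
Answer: 43399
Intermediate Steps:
109*125 - 1*(-29774) = 13625 + 29774 = 43399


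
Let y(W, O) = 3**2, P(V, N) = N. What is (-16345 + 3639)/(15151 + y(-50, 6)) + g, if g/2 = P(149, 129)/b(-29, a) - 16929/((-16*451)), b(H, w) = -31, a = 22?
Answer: -86103251/19268360 ≈ -4.4686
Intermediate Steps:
y(W, O) = 9
g = -36915/10168 (g = 2*(129/(-31) - 16929/((-16*451))) = 2*(129*(-1/31) - 16929/(-7216)) = 2*(-129/31 - 16929*(-1/7216)) = 2*(-129/31 + 1539/656) = 2*(-36915/20336) = -36915/10168 ≈ -3.6305)
(-16345 + 3639)/(15151 + y(-50, 6)) + g = (-16345 + 3639)/(15151 + 9) - 36915/10168 = -12706/15160 - 36915/10168 = -12706*1/15160 - 36915/10168 = -6353/7580 - 36915/10168 = -86103251/19268360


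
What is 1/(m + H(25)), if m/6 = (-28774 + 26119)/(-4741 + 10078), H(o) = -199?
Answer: -593/119777 ≈ -0.0049509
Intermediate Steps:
m = -1770/593 (m = 6*((-28774 + 26119)/(-4741 + 10078)) = 6*(-2655/5337) = 6*(-2655*1/5337) = 6*(-295/593) = -1770/593 ≈ -2.9848)
1/(m + H(25)) = 1/(-1770/593 - 199) = 1/(-119777/593) = -593/119777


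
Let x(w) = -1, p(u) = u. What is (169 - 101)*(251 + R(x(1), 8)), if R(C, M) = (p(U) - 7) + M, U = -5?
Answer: 16796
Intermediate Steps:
R(C, M) = -12 + M (R(C, M) = (-5 - 7) + M = -12 + M)
(169 - 101)*(251 + R(x(1), 8)) = (169 - 101)*(251 + (-12 + 8)) = 68*(251 - 4) = 68*247 = 16796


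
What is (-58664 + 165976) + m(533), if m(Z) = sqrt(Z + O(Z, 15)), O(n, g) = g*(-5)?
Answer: 107312 + sqrt(458) ≈ 1.0733e+5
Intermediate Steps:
O(n, g) = -5*g
m(Z) = sqrt(-75 + Z) (m(Z) = sqrt(Z - 5*15) = sqrt(Z - 75) = sqrt(-75 + Z))
(-58664 + 165976) + m(533) = (-58664 + 165976) + sqrt(-75 + 533) = 107312 + sqrt(458)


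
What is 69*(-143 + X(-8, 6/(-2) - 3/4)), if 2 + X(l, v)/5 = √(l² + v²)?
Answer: -10557 + 345*√1249/4 ≈ -7508.8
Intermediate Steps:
X(l, v) = -10 + 5*√(l² + v²)
69*(-143 + X(-8, 6/(-2) - 3/4)) = 69*(-143 + (-10 + 5*√((-8)² + (6/(-2) - 3/4)²))) = 69*(-143 + (-10 + 5*√(64 + (6*(-½) - 3*¼)²))) = 69*(-143 + (-10 + 5*√(64 + (-3 - ¾)²))) = 69*(-143 + (-10 + 5*√(64 + (-15/4)²))) = 69*(-143 + (-10 + 5*√(64 + 225/16))) = 69*(-143 + (-10 + 5*√(1249/16))) = 69*(-143 + (-10 + 5*(√1249/4))) = 69*(-143 + (-10 + 5*√1249/4)) = 69*(-153 + 5*√1249/4) = -10557 + 345*√1249/4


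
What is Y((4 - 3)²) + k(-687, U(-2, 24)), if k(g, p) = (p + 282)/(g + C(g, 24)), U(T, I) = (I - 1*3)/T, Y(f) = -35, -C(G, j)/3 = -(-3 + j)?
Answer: -14741/416 ≈ -35.435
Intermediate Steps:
C(G, j) = -9 + 3*j (C(G, j) = -(-3)*(-3 + j) = -3*(3 - j) = -9 + 3*j)
U(T, I) = (-3 + I)/T (U(T, I) = (I - 3)/T = (-3 + I)/T)
k(g, p) = (282 + p)/(63 + g) (k(g, p) = (p + 282)/(g + (-9 + 3*24)) = (282 + p)/(g + (-9 + 72)) = (282 + p)/(g + 63) = (282 + p)/(63 + g))
Y((4 - 3)²) + k(-687, U(-2, 24)) = -35 + (282 + (-3 + 24)/(-2))/(63 - 687) = -35 + (282 - ½*21)/(-624) = -35 - (282 - 21/2)/624 = -35 - 1/624*543/2 = -35 - 181/416 = -14741/416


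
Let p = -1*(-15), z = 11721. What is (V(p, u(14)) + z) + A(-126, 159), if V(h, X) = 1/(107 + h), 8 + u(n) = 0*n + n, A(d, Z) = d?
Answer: 1414591/122 ≈ 11595.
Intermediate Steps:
u(n) = -8 + n (u(n) = -8 + (0*n + n) = -8 + (0 + n) = -8 + n)
p = 15
(V(p, u(14)) + z) + A(-126, 159) = (1/(107 + 15) + 11721) - 126 = (1/122 + 11721) - 126 = 1429963/122 - 126 = 1414591/122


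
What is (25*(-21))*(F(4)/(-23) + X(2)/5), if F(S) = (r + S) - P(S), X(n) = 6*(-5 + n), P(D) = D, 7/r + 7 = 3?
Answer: 170205/92 ≈ 1850.1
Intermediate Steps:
r = -7/4 (r = 7/(-7 + 3) = 7/(-4) = 7*(-¼) = -7/4 ≈ -1.7500)
X(n) = -30 + 6*n
F(S) = -7/4 (F(S) = (-7/4 + S) - S = -7/4)
(25*(-21))*(F(4)/(-23) + X(2)/5) = (25*(-21))*(-7/4/(-23) + (-30 + 6*2)/5) = -525*(-7/4*(-1/23) + (-30 + 12)*(⅕)) = -525*(7/92 - 18*⅕) = -525*(7/92 - 18/5) = -525*(-1621/460) = 170205/92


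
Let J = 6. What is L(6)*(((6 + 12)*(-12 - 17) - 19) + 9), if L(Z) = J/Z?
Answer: -532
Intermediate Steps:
L(Z) = 6/Z
L(6)*(((6 + 12)*(-12 - 17) - 19) + 9) = (6/6)*(((6 + 12)*(-12 - 17) - 19) + 9) = (6*(1/6))*((18*(-29) - 19) + 9) = 1*((-522 - 19) + 9) = 1*(-541 + 9) = 1*(-532) = -532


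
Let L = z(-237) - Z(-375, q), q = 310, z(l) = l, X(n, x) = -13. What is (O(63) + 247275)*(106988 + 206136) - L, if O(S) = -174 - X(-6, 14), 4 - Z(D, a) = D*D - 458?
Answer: 77377184210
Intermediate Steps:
Z(D, a) = 462 - D² (Z(D, a) = 4 - (D*D - 458) = 4 - (D² - 458) = 4 - (-458 + D²) = 4 + (458 - D²) = 462 - D²)
O(S) = -161 (O(S) = -174 - 1*(-13) = -174 + 13 = -161)
L = 139926 (L = -237 - (462 - 1*(-375)²) = -237 - (462 - 1*140625) = -237 - (462 - 140625) = -237 - 1*(-140163) = -237 + 140163 = 139926)
(O(63) + 247275)*(106988 + 206136) - L = (-161 + 247275)*(106988 + 206136) - 1*139926 = 247114*313124 - 139926 = 77377324136 - 139926 = 77377184210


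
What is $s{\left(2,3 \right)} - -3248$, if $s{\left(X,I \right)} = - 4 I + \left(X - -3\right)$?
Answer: $3241$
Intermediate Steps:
$s{\left(X,I \right)} = 3 + X - 4 I$ ($s{\left(X,I \right)} = - 4 I + \left(X + 3\right) = - 4 I + \left(3 + X\right) = 3 + X - 4 I$)
$s{\left(2,3 \right)} - -3248 = \left(3 + 2 - 12\right) - -3248 = \left(3 + 2 - 12\right) + 3248 = -7 + 3248 = 3241$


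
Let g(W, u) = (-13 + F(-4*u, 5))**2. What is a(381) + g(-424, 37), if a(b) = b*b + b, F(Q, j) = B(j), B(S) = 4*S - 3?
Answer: 145558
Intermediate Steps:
B(S) = -3 + 4*S
F(Q, j) = -3 + 4*j
a(b) = b + b**2 (a(b) = b**2 + b = b + b**2)
g(W, u) = 16 (g(W, u) = (-13 + (-3 + 4*5))**2 = (-13 + (-3 + 20))**2 = (-13 + 17)**2 = 4**2 = 16)
a(381) + g(-424, 37) = 381*(1 + 381) + 16 = 381*382 + 16 = 145542 + 16 = 145558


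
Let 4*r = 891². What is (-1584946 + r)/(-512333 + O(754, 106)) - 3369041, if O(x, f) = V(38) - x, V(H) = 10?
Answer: -6914304250725/2052308 ≈ -3.3690e+6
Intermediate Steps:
O(x, f) = 10 - x
r = 793881/4 (r = (¼)*891² = (¼)*793881 = 793881/4 ≈ 1.9847e+5)
(-1584946 + r)/(-512333 + O(754, 106)) - 3369041 = (-1584946 + 793881/4)/(-512333 + (10 - 1*754)) - 3369041 = -5545903/(4*(-512333 + (10 - 754))) - 3369041 = -5545903/(4*(-512333 - 744)) - 3369041 = -5545903/4/(-513077) - 3369041 = -5545903/4*(-1/513077) - 3369041 = 5545903/2052308 - 3369041 = -6914304250725/2052308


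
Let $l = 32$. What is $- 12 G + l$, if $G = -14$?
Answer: $200$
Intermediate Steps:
$- 12 G + l = \left(-12\right) \left(-14\right) + 32 = 168 + 32 = 200$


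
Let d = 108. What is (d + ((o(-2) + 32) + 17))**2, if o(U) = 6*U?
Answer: 21025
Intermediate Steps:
(d + ((o(-2) + 32) + 17))**2 = (108 + ((6*(-2) + 32) + 17))**2 = (108 + ((-12 + 32) + 17))**2 = (108 + (20 + 17))**2 = (108 + 37)**2 = 145**2 = 21025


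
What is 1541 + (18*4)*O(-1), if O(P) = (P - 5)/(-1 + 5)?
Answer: 1433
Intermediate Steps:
O(P) = -5/4 + P/4 (O(P) = (-5 + P)/4 = (-5 + P)*(¼) = -5/4 + P/4)
1541 + (18*4)*O(-1) = 1541 + (18*4)*(-5/4 + (¼)*(-1)) = 1541 + 72*(-5/4 - ¼) = 1541 + 72*(-3/2) = 1541 - 108 = 1433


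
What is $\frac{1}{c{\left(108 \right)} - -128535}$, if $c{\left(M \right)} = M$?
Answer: $\frac{1}{128643} \approx 7.7734 \cdot 10^{-6}$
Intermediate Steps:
$\frac{1}{c{\left(108 \right)} - -128535} = \frac{1}{108 - -128535} = \frac{1}{108 + 128535} = \frac{1}{128643}$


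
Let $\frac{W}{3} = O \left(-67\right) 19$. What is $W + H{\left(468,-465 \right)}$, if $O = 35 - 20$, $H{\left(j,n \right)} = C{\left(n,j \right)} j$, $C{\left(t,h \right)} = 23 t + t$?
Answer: $-5280165$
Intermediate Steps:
$C{\left(t,h \right)} = 24 t$
$H{\left(j,n \right)} = 24 j n$ ($H{\left(j,n \right)} = 24 n j = 24 j n$)
$O = 15$ ($O = 35 - 20 = 15$)
$W = -57285$ ($W = 3 \cdot 15 \left(-67\right) 19 = 3 \left(\left(-1005\right) 19\right) = 3 \left(-19095\right) = -57285$)
$W + H{\left(468,-465 \right)} = -57285 + 24 \cdot 468 \left(-465\right) = -57285 - 5222880 = -5280165$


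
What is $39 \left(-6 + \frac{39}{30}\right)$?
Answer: $- \frac{1833}{10} \approx -183.3$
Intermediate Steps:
$39 \left(-6 + \frac{39}{30}\right) = 39 \left(-6 + 39 \cdot \frac{1}{30}\right) = 39 \left(-6 + \frac{13}{10}\right) = 39 \left(- \frac{47}{10}\right) = - \frac{1833}{10}$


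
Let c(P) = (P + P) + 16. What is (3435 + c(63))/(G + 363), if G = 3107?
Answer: 3577/3470 ≈ 1.0308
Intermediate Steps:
c(P) = 16 + 2*P (c(P) = 2*P + 16 = 16 + 2*P)
(3435 + c(63))/(G + 363) = (3435 + (16 + 2*63))/(3107 + 363) = (3435 + (16 + 126))/3470 = (3435 + 142)*(1/3470) = 3577*(1/3470) = 3577/3470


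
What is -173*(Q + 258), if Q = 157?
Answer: -71795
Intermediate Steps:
-173*(Q + 258) = -173*(157 + 258) = -173*415 = -71795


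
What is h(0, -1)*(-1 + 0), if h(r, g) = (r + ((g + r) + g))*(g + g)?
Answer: -4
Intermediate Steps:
h(r, g) = 2*g*(2*g + 2*r) (h(r, g) = (r + (r + 2*g))*(2*g) = (2*g + 2*r)*(2*g) = 2*g*(2*g + 2*r))
h(0, -1)*(-1 + 0) = (4*(-1)*(-1 + 0))*(-1 + 0) = (4*(-1)*(-1))*(-1) = 4*(-1) = -4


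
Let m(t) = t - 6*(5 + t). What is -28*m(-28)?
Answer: -3080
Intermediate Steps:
m(t) = -30 - 5*t (m(t) = t - (30 + 6*t) = t + (-30 - 6*t) = -30 - 5*t)
-28*m(-28) = -28*(-30 - 5*(-28)) = -28*(-30 + 140) = -28*110 = -3080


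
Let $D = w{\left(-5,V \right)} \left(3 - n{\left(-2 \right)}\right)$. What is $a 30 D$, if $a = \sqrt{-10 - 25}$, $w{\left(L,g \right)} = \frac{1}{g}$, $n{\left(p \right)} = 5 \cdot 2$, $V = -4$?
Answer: $\frac{105 i \sqrt{35}}{2} \approx 310.59 i$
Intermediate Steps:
$n{\left(p \right)} = 10$
$a = i \sqrt{35}$ ($a = \sqrt{-35} = i \sqrt{35} \approx 5.9161 i$)
$D = \frac{7}{4}$ ($D = \frac{3 - 10}{-4} = - \frac{3 - 10}{4} = \left(- \frac{1}{4}\right) \left(-7\right) = \frac{7}{4} \approx 1.75$)
$a 30 D = i \sqrt{35} \cdot 30 \cdot \frac{7}{4} = 30 i \sqrt{35} \cdot \frac{7}{4} = \frac{105 i \sqrt{35}}{2}$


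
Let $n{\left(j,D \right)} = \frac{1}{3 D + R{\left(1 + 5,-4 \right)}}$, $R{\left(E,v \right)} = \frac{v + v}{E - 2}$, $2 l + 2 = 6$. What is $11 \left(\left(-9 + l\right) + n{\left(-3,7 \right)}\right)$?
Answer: $- \frac{1452}{19} \approx -76.421$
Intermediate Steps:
$l = 2$ ($l = -1 + \frac{1}{2} \cdot 6 = -1 + 3 = 2$)
$R{\left(E,v \right)} = \frac{2 v}{-2 + E}$
$n{\left(j,D \right)} = \frac{1}{-2 + 3 D}$ ($n{\left(j,D \right)} = \frac{1}{3 D + 2 \left(-4\right) \frac{1}{-2 + \left(1 + 5\right)}} = \frac{1}{3 D + 2 \left(-4\right) \frac{1}{-2 + 6}} = \frac{1}{3 D + 2 \left(-4\right) \frac{1}{4}} = \frac{1}{3 D - 2} = \frac{1}{-2 + 3 D}$)
$11 \left(\left(-9 + l\right) + n{\left(-3,7 \right)}\right) = 11 \left(\left(-9 + 2\right) + \frac{1}{-2 + 3 \cdot 7}\right) = 11 \left(-7 + \frac{1}{-2 + 21}\right) = 11 \left(-7 + \frac{1}{19}\right) = 11 \left(- \frac{132}{19}\right) = - \frac{1452}{19}$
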